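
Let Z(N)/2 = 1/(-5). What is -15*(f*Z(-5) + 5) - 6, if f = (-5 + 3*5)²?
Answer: 519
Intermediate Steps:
Z(N) = -⅖ (Z(N) = 2/(-5) = 2*(-⅕) = -⅖)
f = 100 (f = (-5 + 15)² = 10² = 100)
-15*(f*Z(-5) + 5) - 6 = -15*(100*(-⅖) + 5) - 6 = -15*(-40 + 5) - 6 = -15*(-35) - 6 = 525 - 6 = 519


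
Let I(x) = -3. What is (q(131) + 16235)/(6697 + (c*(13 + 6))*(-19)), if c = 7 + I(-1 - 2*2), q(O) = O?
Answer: 16366/5253 ≈ 3.1156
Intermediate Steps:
c = 4 (c = 7 - 3 = 4)
(q(131) + 16235)/(6697 + (c*(13 + 6))*(-19)) = (131 + 16235)/(6697 + (4*(13 + 6))*(-19)) = 16366/(6697 + (4*19)*(-19)) = 16366/(6697 + 76*(-19)) = 16366/(6697 - 1444) = 16366/5253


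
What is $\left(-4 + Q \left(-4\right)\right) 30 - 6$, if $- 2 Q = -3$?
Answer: $-306$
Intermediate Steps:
$Q = \frac{3}{2}$ ($Q = \left(- \frac{1}{2}\right) \left(-3\right) = \frac{3}{2} \approx 1.5$)
$\left(-4 + Q \left(-4\right)\right) 30 - 6 = \left(-4 + \frac{3}{2} \left(-4\right)\right) 30 - 6 = \left(-4 - 6\right) 30 - 6 = \left(-10\right) 30 - 6 = -300 - 6 = -306$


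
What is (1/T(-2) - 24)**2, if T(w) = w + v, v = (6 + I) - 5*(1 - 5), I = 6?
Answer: 516961/900 ≈ 574.40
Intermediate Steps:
v = 32 (v = (6 + 6) - 5*(1 - 5) = 12 - 5*(-4) = 12 + 20 = 32)
T(w) = 32 + w (T(w) = w + 32 = 32 + w)
(1/T(-2) - 24)**2 = (1/(32 - 2) - 24)**2 = (1/30 - 24)**2 = (-719/30)**2 = 516961/900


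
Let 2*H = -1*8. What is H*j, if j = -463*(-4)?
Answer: -7408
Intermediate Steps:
j = 1852
H = -4 (H = (-1*8)/2 = (½)*(-8) = -4)
H*j = -4*1852 = -7408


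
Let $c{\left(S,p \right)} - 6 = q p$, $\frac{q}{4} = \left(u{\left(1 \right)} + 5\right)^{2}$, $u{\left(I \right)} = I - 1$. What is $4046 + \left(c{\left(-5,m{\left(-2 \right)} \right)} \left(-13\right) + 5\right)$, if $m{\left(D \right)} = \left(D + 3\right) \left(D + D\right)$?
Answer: $9173$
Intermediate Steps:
$m{\left(D \right)} = 2 D \left(3 + D\right)$ ($m{\left(D \right)} = \left(3 + D\right) 2 D = 2 D \left(3 + D\right)$)
$u{\left(I \right)} = -1 + I$ ($u{\left(I \right)} = I - 1 = -1 + I$)
$q = 100$ ($q = 4 \left(\left(-1 + 1\right) + 5\right)^{2} = 4 \left(0 + 5\right)^{2} = 4 \cdot 5^{2} = 4 \cdot 25 = 100$)
$c{\left(S,p \right)} = 6 + 100 p$
$4046 + \left(c{\left(-5,m{\left(-2 \right)} \right)} \left(-13\right) + 5\right) = 4046 + \left(\left(6 + 100 \cdot 2 \left(-2\right) \left(3 - 2\right)\right) \left(-13\right) + 5\right) = 4046 + \left(\left(6 + 100 \cdot 2 \left(-2\right) 1\right) \left(-13\right) + 5\right) = 4046 + \left(\left(6 + 100 \left(-4\right)\right) \left(-13\right) + 5\right) = 4046 + \left(\left(6 - 400\right) \left(-13\right) + 5\right) = 4046 + \left(\left(-394\right) \left(-13\right) + 5\right) = 4046 + \left(5122 + 5\right) = 4046 + 5127 = 9173$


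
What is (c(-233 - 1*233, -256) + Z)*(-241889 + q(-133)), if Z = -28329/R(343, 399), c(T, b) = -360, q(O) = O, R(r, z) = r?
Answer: 5248731114/49 ≈ 1.0712e+8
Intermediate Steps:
Z = -4047/49 (Z = -28329/343 = -28329*1/343 = -4047/49 ≈ -82.592)
(c(-233 - 1*233, -256) + Z)*(-241889 + q(-133)) = (-360 - 4047/49)*(-241889 - 133) = -21687/49*(-242022) = 5248731114/49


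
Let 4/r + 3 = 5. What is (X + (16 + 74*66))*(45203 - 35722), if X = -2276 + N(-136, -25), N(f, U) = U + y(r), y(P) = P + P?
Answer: 24679043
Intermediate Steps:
r = 2 (r = 4/(-3 + 5) = 4/2 = 4*(½) = 2)
y(P) = 2*P
N(f, U) = 4 + U (N(f, U) = U + 2*2 = U + 4 = 4 + U)
X = -2297 (X = -2276 + (4 - 25) = -2276 - 21 = -2297)
(X + (16 + 74*66))*(45203 - 35722) = (-2297 + (16 + 74*66))*(45203 - 35722) = (-2297 + (16 + 4884))*9481 = (-2297 + 4900)*9481 = 2603*9481 = 24679043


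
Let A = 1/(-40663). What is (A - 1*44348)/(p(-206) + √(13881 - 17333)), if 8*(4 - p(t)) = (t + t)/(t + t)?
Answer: -149074678600/3007557469 + 76941769600*I*√863/3007557469 ≈ -49.567 + 751.54*I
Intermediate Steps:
p(t) = 31/8 (p(t) = 4 - (t + t)/(8*(t + t)) = 4 - 2*t/(8*(2*t)) = 4 - 2*t*1/(2*t)/8 = 4 - ⅛*1 = 4 - ⅛ = 31/8)
A = -1/40663 ≈ -2.4592e-5
(A - 1*44348)/(p(-206) + √(13881 - 17333)) = (-1/40663 - 1*44348)/(31/8 + √(13881 - 17333)) = (-1/40663 - 44348)/(31/8 + √(-3452)) = -1803322725/(40663*(31/8 + 2*I*√863))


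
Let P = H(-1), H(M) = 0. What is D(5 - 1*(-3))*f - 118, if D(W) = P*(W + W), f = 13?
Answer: -118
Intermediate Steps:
P = 0
D(W) = 0 (D(W) = 0*(W + W) = 0*(2*W) = 0)
D(5 - 1*(-3))*f - 118 = 0*13 - 118 = 0 - 118 = -118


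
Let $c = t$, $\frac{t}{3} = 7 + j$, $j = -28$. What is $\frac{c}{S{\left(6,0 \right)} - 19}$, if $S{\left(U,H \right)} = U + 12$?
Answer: $63$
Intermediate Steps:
$S{\left(U,H \right)} = 12 + U$
$t = -63$ ($t = 3 \left(7 - 28\right) = 3 \left(-21\right) = -63$)
$c = -63$
$\frac{c}{S{\left(6,0 \right)} - 19} = \frac{1}{\left(12 + 6\right) - 19} \left(-63\right) = \frac{1}{18 - 19} \left(-63\right) = \frac{1}{-1} \left(-63\right) = \left(-1\right) \left(-63\right) = 63$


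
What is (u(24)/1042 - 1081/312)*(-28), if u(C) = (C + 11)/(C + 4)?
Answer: 1970521/20319 ≈ 96.979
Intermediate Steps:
u(C) = (11 + C)/(4 + C)
(u(24)/1042 - 1081/312)*(-28) = (((11 + 24)/(4 + 24))/1042 - 1081/312)*(-28) = ((35/28)*(1/1042) - 1081*1/312)*(-28) = (((1/28)*35)*(1/1042) - 1081/312)*(-28) = ((5/4)*(1/1042) - 1081/312)*(-28) = (5/4168 - 1081/312)*(-28) = -281503/81276*(-28) = 1970521/20319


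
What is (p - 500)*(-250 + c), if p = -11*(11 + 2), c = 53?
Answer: 126671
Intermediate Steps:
p = -143 (p = -11*13 = -143)
(p - 500)*(-250 + c) = (-143 - 500)*(-250 + 53) = -643*(-197) = 126671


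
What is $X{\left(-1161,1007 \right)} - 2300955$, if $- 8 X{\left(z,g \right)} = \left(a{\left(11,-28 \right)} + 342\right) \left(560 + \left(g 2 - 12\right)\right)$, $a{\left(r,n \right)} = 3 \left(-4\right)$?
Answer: $- \frac{4813275}{2} \approx -2.4066 \cdot 10^{6}$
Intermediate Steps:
$a{\left(r,n \right)} = -12$
$X{\left(z,g \right)} = -22605 - \frac{165 g}{2}$ ($X{\left(z,g \right)} = - \frac{\left(-12 + 342\right) \left(560 + \left(g 2 - 12\right)\right)}{8} = - \frac{330 \left(560 + \left(2 g - 12\right)\right)}{8} = - \frac{330 \left(560 + \left(-12 + 2 g\right)\right)}{8} = - \frac{330 \left(548 + 2 g\right)}{8} = - \frac{180840 + 660 g}{8} = -22605 - \frac{165 g}{2}$)
$X{\left(-1161,1007 \right)} - 2300955 = \left(-22605 - \frac{166155}{2}\right) - 2300955 = - \frac{211365}{2} - 2300955 = - \frac{4813275}{2}$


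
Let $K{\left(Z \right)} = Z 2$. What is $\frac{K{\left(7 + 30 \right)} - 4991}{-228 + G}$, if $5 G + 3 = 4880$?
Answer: $- \frac{24585}{3737} \approx -6.5788$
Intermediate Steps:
$G = \frac{4877}{5}$ ($G = - \frac{3}{5} + \frac{1}{5} \cdot 4880 = - \frac{3}{5} + 976 = \frac{4877}{5} \approx 975.4$)
$K{\left(Z \right)} = 2 Z$
$\frac{K{\left(7 + 30 \right)} - 4991}{-228 + G} = \frac{2 \left(7 + 30\right) - 4991}{-228 + \frac{4877}{5}} = \frac{2 \cdot 37 - 4991}{\frac{3737}{5}} = \left(74 - 4991\right) \frac{5}{3737} = \left(-4917\right) \frac{5}{3737} = - \frac{24585}{3737}$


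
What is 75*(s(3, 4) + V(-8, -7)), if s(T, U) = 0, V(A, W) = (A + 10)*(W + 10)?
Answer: 450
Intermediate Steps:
V(A, W) = (10 + A)*(10 + W)
75*(s(3, 4) + V(-8, -7)) = 75*(0 + (100 + 10*(-8) + 10*(-7) - 8*(-7))) = 75*(0 + (100 - 80 - 70 + 56)) = 75*(0 + 6) = 75*6 = 450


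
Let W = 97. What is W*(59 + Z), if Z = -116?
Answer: -5529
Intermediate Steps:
W*(59 + Z) = 97*(59 - 116) = 97*(-57) = -5529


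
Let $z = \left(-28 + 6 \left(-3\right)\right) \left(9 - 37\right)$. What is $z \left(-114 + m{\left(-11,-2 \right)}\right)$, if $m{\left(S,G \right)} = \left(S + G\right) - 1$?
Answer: $-164864$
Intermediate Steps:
$m{\left(S,G \right)} = -1 + G + S$ ($m{\left(S,G \right)} = \left(G + S\right) - 1 = -1 + G + S$)
$z = 1288$ ($z = \left(-28 - 18\right) \left(-28\right) = \left(-46\right) \left(-28\right) = 1288$)
$z \left(-114 + m{\left(-11,-2 \right)}\right) = 1288 \left(-114 - 14\right) = 1288 \left(-128\right) = -164864$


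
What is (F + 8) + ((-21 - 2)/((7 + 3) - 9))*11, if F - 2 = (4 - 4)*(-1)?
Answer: -243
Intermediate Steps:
F = 2 (F = 2 + (4 - 4)*(-1) = 2 + 0*(-1) = 2 + 0 = 2)
(F + 8) + ((-21 - 2)/((7 + 3) - 9))*11 = (2 + 8) + ((-21 - 2)/((7 + 3) - 9))*11 = 10 - 23/(10 - 9)*11 = 10 - 23/1*11 = 10 - 23*1*11 = 10 - 23*11 = 10 - 253 = -243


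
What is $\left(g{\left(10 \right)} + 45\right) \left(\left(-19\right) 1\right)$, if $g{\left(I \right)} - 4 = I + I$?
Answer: $-1311$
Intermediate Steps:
$g{\left(I \right)} = 4 + 2 I$ ($g{\left(I \right)} = 4 + \left(I + I\right) = 4 + 2 I$)
$\left(g{\left(10 \right)} + 45\right) \left(\left(-19\right) 1\right) = \left(\left(4 + 2 \cdot 10\right) + 45\right) \left(\left(-19\right) 1\right) = \left(\left(4 + 20\right) + 45\right) \left(-19\right) = \left(24 + 45\right) \left(-19\right) = 69 \left(-19\right) = -1311$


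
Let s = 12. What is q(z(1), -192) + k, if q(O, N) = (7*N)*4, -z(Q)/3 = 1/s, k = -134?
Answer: -5510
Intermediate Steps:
z(Q) = -¼ (z(Q) = -3/12 = -3*1/12 = -¼)
q(O, N) = 28*N
q(z(1), -192) + k = 28*(-192) - 134 = -5376 - 134 = -5510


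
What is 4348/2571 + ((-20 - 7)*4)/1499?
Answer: 6239984/3853929 ≈ 1.6191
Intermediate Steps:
4348/2571 + ((-20 - 7)*4)/1499 = 4348*(1/2571) - 27*4*(1/1499) = 4348/2571 - 108*1/1499 = 4348/2571 - 108/1499 = 6239984/3853929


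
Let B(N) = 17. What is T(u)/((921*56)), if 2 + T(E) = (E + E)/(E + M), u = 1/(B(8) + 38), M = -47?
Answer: -2585/66636192 ≈ -3.8793e-5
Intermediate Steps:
u = 1/55 (u = 1/(17 + 38) = 1/55 ≈ 0.018182)
T(E) = -2 + 2*E/(-47 + E) (T(E) = -2 + (E + E)/(E - 47) = -2 + (2*E)/(-47 + E) = -2 + 2*E/(-47 + E))
T(u)/((921*56)) = (94/(-47 + 1/55))/((921*56)) = (94/(-2584/55))/51576 = (94*(-55/2584))*(1/51576) = -2585/1292*1/51576 = -2585/66636192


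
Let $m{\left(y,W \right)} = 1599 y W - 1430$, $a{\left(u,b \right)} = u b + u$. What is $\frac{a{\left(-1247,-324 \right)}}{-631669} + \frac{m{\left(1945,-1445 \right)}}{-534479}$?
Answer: $\frac{166972042926138}{19859636203} \approx 8407.6$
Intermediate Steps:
$a{\left(u,b \right)} = u + b u$ ($a{\left(u,b \right)} = b u + u = u + b u$)
$m{\left(y,W \right)} = -1430 + 1599 W y$ ($m{\left(y,W \right)} = 1599 W y - 1430 = -1430 + 1599 W y$)
$\frac{a{\left(-1247,-324 \right)}}{-631669} + \frac{m{\left(1945,-1445 \right)}}{-534479} = \frac{\left(-1247\right) \left(1 - 324\right)}{-631669} + \frac{-1430 + 1599 \left(-1445\right) 1945}{-534479} = \left(-1247\right) \left(-323\right) \left(- \frac{1}{631669}\right) + \left(-1430 - 4494029475\right) \left(- \frac{1}{534479}\right) = 402781 \left(- \frac{1}{631669}\right) - - \frac{4494030905}{534479} = - \frac{23693}{37157} + \frac{4494030905}{534479} = \frac{166972042926138}{19859636203}$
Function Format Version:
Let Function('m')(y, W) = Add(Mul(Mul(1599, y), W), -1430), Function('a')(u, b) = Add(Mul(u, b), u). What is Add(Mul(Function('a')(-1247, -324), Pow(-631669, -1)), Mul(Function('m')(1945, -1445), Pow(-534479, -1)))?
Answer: Rational(166972042926138, 19859636203) ≈ 8407.6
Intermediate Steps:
Function('a')(u, b) = Add(u, Mul(b, u)) (Function('a')(u, b) = Add(Mul(b, u), u) = Add(u, Mul(b, u)))
Function('m')(y, W) = Add(-1430, Mul(1599, W, y)) (Function('m')(y, W) = Add(Mul(1599, W, y), -1430) = Add(-1430, Mul(1599, W, y)))
Add(Mul(Function('a')(-1247, -324), Pow(-631669, -1)), Mul(Function('m')(1945, -1445), Pow(-534479, -1))) = Add(Mul(Mul(-1247, Add(1, -324)), Pow(-631669, -1)), Mul(Add(-1430, Mul(1599, -1445, 1945)), Pow(-534479, -1))) = Add(Mul(Mul(-1247, -323), Rational(-1, 631669)), Mul(Add(-1430, -4494029475), Rational(-1, 534479))) = Add(Mul(402781, Rational(-1, 631669)), Mul(-4494030905, Rational(-1, 534479))) = Add(Rational(-23693, 37157), Rational(4494030905, 534479)) = Rational(166972042926138, 19859636203)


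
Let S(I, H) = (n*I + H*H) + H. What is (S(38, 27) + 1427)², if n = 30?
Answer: 11042329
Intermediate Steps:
S(I, H) = H + H² + 30*I (S(I, H) = (30*I + H*H) + H = (30*I + H²) + H = (H² + 30*I) + H = H + H² + 30*I)
(S(38, 27) + 1427)² = ((27 + 27² + 30*38) + 1427)² = ((27 + 729 + 1140) + 1427)² = (1896 + 1427)² = 3323² = 11042329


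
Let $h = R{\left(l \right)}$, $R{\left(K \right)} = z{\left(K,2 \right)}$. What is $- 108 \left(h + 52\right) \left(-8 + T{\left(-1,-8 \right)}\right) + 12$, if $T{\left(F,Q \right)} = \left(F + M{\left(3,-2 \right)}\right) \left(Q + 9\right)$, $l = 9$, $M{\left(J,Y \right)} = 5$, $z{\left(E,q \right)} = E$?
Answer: $26364$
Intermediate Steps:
$R{\left(K \right)} = K$
$T{\left(F,Q \right)} = \left(5 + F\right) \left(9 + Q\right)$ ($T{\left(F,Q \right)} = \left(F + 5\right) \left(Q + 9\right) = \left(5 + F\right) \left(9 + Q\right)$)
$h = 9$
$- 108 \left(h + 52\right) \left(-8 + T{\left(-1,-8 \right)}\right) + 12 = - 108 \left(9 + 52\right) \left(-8 + \left(45 + 5 \left(-8\right) + 9 \left(-1\right) - -8\right)\right) + 12 = - 108 \cdot 61 \left(-8 + \left(45 - 40 - 9 + 8\right)\right) + 12 = - 108 \cdot 61 \left(-8 + 4\right) + 12 = - 108 \cdot 61 \left(-4\right) + 12 = \left(-108\right) \left(-244\right) + 12 = 26352 + 12 = 26364$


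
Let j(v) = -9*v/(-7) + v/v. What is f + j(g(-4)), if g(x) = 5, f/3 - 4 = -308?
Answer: -6332/7 ≈ -904.57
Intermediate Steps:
f = -912 (f = 12 + 3*(-308) = 12 - 924 = -912)
j(v) = 1 + 9*v/7 (j(v) = -9*v*(-1/7) + 1 = 9*v/7 + 1 = 1 + 9*v/7)
f + j(g(-4)) = -912 + (1 + (9/7)*5) = -912 + (1 + 45/7) = -912 + 52/7 = -6332/7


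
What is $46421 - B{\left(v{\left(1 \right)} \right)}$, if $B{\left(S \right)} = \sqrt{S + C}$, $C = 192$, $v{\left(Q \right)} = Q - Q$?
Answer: $46421 - 8 \sqrt{3} \approx 46407.0$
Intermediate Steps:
$v{\left(Q \right)} = 0$
$B{\left(S \right)} = \sqrt{192 + S}$ ($B{\left(S \right)} = \sqrt{S + 192} = \sqrt{192 + S}$)
$46421 - B{\left(v{\left(1 \right)} \right)} = 46421 - \sqrt{192 + 0} = 46421 - \sqrt{192} = 46421 - 8 \sqrt{3}$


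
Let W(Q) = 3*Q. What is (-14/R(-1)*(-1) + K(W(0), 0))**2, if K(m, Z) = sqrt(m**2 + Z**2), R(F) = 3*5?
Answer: 196/225 ≈ 0.87111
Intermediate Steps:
R(F) = 15
K(m, Z) = sqrt(Z**2 + m**2)
(-14/R(-1)*(-1) + K(W(0), 0))**2 = (-14/15*(-1) + sqrt(0**2 + (3*0)**2))**2 = (-14*1/15*(-1) + sqrt(0 + 0**2))**2 = (-14/15*(-1) + sqrt(0 + 0))**2 = (14/15 + sqrt(0))**2 = (14/15 + 0)**2 = (14/15)**2 = 196/225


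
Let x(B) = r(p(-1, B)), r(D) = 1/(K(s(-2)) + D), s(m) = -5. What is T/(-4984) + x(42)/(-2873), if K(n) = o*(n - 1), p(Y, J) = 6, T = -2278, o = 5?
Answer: 19634705/42957096 ≈ 0.45708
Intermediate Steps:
K(n) = -5 + 5*n (K(n) = 5*(n - 1) = 5*(-1 + n) = -5 + 5*n)
r(D) = 1/(-30 + D) (r(D) = 1/((-5 + 5*(-5)) + D) = 1/((-5 - 25) + D) = 1/(-30 + D))
x(B) = -1/24 (x(B) = 1/(-30 + 6) = 1/(-24) = -1/24)
T/(-4984) + x(42)/(-2873) = -2278/(-4984) - 1/24/(-2873) = -2278*(-1/4984) - 1/24*(-1/2873) = 1139/2492 + 1/68952 = 19634705/42957096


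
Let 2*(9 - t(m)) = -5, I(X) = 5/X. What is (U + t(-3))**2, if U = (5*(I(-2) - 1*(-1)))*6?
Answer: 4489/4 ≈ 1122.3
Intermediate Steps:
t(m) = 23/2 (t(m) = 9 - 1/2*(-5) = 9 + 5/2 = 23/2)
U = -45 (U = (5*(5/(-2) - 1*(-1)))*6 = (5*(5*(-1/2) + 1))*6 = (5*(-5/2 + 1))*6 = (5*(-3/2))*6 = -15/2*6 = -45)
(U + t(-3))**2 = (-45 + 23/2)**2 = (-67/2)**2 = 4489/4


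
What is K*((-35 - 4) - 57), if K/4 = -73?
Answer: 28032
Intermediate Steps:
K = -292 (K = 4*(-73) = -292)
K*((-35 - 4) - 57) = -292*((-35 - 4) - 57) = -292*(-39 - 57) = -292*(-96) = 28032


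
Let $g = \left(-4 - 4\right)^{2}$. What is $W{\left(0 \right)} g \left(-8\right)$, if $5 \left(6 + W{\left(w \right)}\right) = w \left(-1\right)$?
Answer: $3072$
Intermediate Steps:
$W{\left(w \right)} = -6 - \frac{w}{5}$ ($W{\left(w \right)} = -6 + \frac{w \left(-1\right)}{5} = -6 + \frac{\left(-1\right) w}{5} = -6 - \frac{w}{5}$)
$g = 64$ ($g = \left(-8\right)^{2} = 64$)
$W{\left(0 \right)} g \left(-8\right) = \left(-6 - 0\right) 64 \left(-8\right) = \left(-6 + 0\right) 64 \left(-8\right) = \left(-6\right) 64 \left(-8\right) = \left(-384\right) \left(-8\right) = 3072$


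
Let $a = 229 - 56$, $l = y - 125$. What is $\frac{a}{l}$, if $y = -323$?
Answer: $- \frac{173}{448} \approx -0.38616$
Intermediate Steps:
$l = -448$ ($l = -323 - 125 = -448$)
$a = 173$ ($a = 229 - 56 = 173$)
$\frac{a}{l} = \frac{173}{-448} = 173 \left(- \frac{1}{448}\right) = - \frac{173}{448}$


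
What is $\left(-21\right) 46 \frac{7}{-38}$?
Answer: $\frac{3381}{19} \approx 177.95$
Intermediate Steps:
$\left(-21\right) 46 \frac{7}{-38} = - 966 \cdot 7 \left(- \frac{1}{38}\right) = \left(-966\right) \left(- \frac{7}{38}\right) = \frac{3381}{19}$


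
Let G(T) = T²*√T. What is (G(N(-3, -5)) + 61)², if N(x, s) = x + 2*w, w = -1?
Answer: 596 + 3050*I*√5 ≈ 596.0 + 6820.0*I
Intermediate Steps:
N(x, s) = -2 + x (N(x, s) = x + 2*(-1) = x - 2 = -2 + x)
G(T) = T^(5/2)
(G(N(-3, -5)) + 61)² = ((-2 - 3)^(5/2) + 61)² = ((-5)^(5/2) + 61)² = (25*I*√5 + 61)² = (61 + 25*I*√5)²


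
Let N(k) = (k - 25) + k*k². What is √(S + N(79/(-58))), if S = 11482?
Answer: √129609084562/3364 ≈ 107.02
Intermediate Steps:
N(k) = -25 + k + k³ (N(k) = (-25 + k) + k³ = -25 + k + k³)
√(S + N(79/(-58))) = √(11482 + (-25 + 79/(-58) + (79/(-58))³)) = √(11482 + (-25 + 79*(-1/58) + (79*(-1/58))³)) = √(11482 + (-25 - 79/58 + (-79/58)³)) = √(11482 + (-25 - 79/58 - 493039/195112)) = √(11482 - 5636595/195112) = √(2234639389/195112) = √129609084562/3364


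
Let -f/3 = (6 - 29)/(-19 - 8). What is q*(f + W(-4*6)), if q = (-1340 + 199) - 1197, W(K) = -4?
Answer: 137942/9 ≈ 15327.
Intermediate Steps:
f = -23/9 (f = -3*(6 - 29)/(-19 - 8) = -(-69)/(-27) = -(-69)*(-1)/27 = -3*23/27 = -23/9 ≈ -2.5556)
q = -2338 (q = -1141 - 1197 = -2338)
q*(f + W(-4*6)) = -2338*(-23/9 - 4) = -2338*(-59/9) = 137942/9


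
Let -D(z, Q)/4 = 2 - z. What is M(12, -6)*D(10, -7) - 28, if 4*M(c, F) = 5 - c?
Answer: -84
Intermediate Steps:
M(c, F) = 5/4 - c/4 (M(c, F) = (5 - c)/4 = 5/4 - c/4)
D(z, Q) = -8 + 4*z (D(z, Q) = -4*(2 - z) = -8 + 4*z)
M(12, -6)*D(10, -7) - 28 = (5/4 - ¼*12)*(-8 + 4*10) - 28 = (5/4 - 3)*(-8 + 40) - 28 = -7/4*32 - 28 = -56 - 28 = -84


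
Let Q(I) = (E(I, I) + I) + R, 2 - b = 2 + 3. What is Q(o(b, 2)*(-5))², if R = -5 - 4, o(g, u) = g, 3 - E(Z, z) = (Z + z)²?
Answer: 793881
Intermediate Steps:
E(Z, z) = 3 - (Z + z)²
b = -3 (b = 2 - (2 + 3) = 2 - 1*5 = 2 - 5 = -3)
R = -9
Q(I) = -6 + I - 4*I² (Q(I) = ((3 - (I + I)²) + I) - 9 = ((3 - (2*I)²) + I) - 9 = ((3 - 4*I²) + I) - 9 = (3 + I - 4*I²) - 9 = -6 + I - 4*I²)
Q(o(b, 2)*(-5))² = (-6 - 3*(-5) - 4*(-3*(-5))²)² = (-6 + 15 - 4*15²)² = (-6 + 15 - 4*225)² = (-6 + 15 - 900)² = (-891)² = 793881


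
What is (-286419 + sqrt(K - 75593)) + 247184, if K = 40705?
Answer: -39235 + 14*I*sqrt(178) ≈ -39235.0 + 186.78*I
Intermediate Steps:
(-286419 + sqrt(K - 75593)) + 247184 = (-286419 + sqrt(40705 - 75593)) + 247184 = (-286419 + sqrt(-34888)) + 247184 = (-286419 + 14*I*sqrt(178)) + 247184 = -39235 + 14*I*sqrt(178)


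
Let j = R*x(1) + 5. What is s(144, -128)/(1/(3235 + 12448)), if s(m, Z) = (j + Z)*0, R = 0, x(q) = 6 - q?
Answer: 0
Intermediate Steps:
j = 5 (j = 0*(6 - 1*1) + 5 = 0*(6 - 1) + 5 = 0*5 + 5 = 0 + 5 = 5)
s(m, Z) = 0 (s(m, Z) = (5 + Z)*0 = 0)
s(144, -128)/(1/(3235 + 12448)) = 0/(1/(3235 + 12448)) = 0/(1/15683) = 0*15683 = 0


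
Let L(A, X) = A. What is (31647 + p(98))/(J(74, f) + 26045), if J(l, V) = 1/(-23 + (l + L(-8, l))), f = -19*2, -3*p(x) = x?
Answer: 4078249/3359808 ≈ 1.2138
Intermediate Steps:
p(x) = -x/3
f = -38
J(l, V) = 1/(-31 + l) (J(l, V) = 1/(-23 + (l - 8)) = 1/(-23 + (-8 + l)) = 1/(-31 + l))
(31647 + p(98))/(J(74, f) + 26045) = (31647 - ⅓*98)/(1/(-31 + 74) + 26045) = (31647 - 98/3)/(1/43 + 26045) = 94843/(3*(1/43 + 26045)) = 94843/(3*(1119936/43)) = (94843/3)*(43/1119936) = 4078249/3359808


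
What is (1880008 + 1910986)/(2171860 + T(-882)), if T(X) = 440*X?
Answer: 1895497/891890 ≈ 2.1253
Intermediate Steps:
(1880008 + 1910986)/(2171860 + T(-882)) = (1880008 + 1910986)/(2171860 + 440*(-882)) = 3790994/(2171860 - 388080) = 3790994/1783780 = 3790994*(1/1783780) = 1895497/891890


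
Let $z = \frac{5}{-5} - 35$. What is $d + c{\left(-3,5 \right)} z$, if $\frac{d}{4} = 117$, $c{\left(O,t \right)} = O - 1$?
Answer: $612$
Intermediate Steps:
$c{\left(O,t \right)} = -1 + O$
$d = 468$ ($d = 4 \cdot 117 = 468$)
$z = -36$ ($z = 5 \left(- \frac{1}{5}\right) - 35 = -1 - 35 = -36$)
$d + c{\left(-3,5 \right)} z = 468 + \left(-1 - 3\right) \left(-36\right) = 468 - -144 = 468 + 144 = 612$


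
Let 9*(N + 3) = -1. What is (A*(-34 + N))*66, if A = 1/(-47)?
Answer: 7348/141 ≈ 52.113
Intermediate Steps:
N = -28/9 (N = -3 + (1/9)*(-1) = -3 - 1/9 = -28/9 ≈ -3.1111)
A = -1/47 ≈ -0.021277
(A*(-34 + N))*66 = -(-34 - 28/9)/47*66 = -1/47*(-334/9)*66 = (334/423)*66 = 7348/141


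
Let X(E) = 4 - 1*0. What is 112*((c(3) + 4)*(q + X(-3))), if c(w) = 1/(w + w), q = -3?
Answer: 1400/3 ≈ 466.67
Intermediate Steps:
X(E) = 4 (X(E) = 4 + 0 = 4)
c(w) = 1/(2*w)
112*((c(3) + 4)*(q + X(-3))) = 112*(((1/2)/3 + 4)*(-3 + 4)) = 112*(((1/2)*(1/3) + 4)*1) = 112*((1/6 + 4)*1) = 112*((25/6)*1) = 112*(25/6) = 1400/3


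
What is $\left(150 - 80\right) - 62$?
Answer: $8$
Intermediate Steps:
$\left(150 - 80\right) - 62 = 70 - 62 = 8$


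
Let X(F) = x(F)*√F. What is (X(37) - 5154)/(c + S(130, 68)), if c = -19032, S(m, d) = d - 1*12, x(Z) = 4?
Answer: 2577/9488 - √37/4744 ≈ 0.27032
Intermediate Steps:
S(m, d) = -12 + d (S(m, d) = d - 12 = -12 + d)
X(F) = 4*√F
(X(37) - 5154)/(c + S(130, 68)) = (4*√37 - 5154)/(-19032 + (-12 + 68)) = (-5154 + 4*√37)/(-19032 + 56) = (-5154 + 4*√37)/(-18976) = (-5154 + 4*√37)*(-1/18976) = 2577/9488 - √37/4744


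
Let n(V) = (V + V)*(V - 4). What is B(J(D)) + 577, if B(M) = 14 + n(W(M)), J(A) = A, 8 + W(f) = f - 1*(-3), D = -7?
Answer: 975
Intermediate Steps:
W(f) = -5 + f (W(f) = -8 + (f - 1*(-3)) = -8 + (f + 3) = -8 + (3 + f) = -5 + f)
n(V) = 2*V*(-4 + V) (n(V) = (2*V)*(-4 + V) = 2*V*(-4 + V))
B(M) = 14 + 2*(-9 + M)*(-5 + M) (B(M) = 14 + 2*(-5 + M)*(-4 + (-5 + M)) = 14 + 2*(-5 + M)*(-9 + M) = 14 + 2*(-9 + M)*(-5 + M))
B(J(D)) + 577 = (14 + 2*(-9 - 7)*(-5 - 7)) + 577 = (14 + 2*(-16)*(-12)) + 577 = (14 + 384) + 577 = 398 + 577 = 975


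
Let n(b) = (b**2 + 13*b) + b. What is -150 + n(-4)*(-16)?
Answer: 490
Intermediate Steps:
n(b) = b**2 + 14*b
-150 + n(-4)*(-16) = -150 - 4*(14 - 4)*(-16) = -150 - 4*10*(-16) = -150 - 40*(-16) = -150 + 640 = 490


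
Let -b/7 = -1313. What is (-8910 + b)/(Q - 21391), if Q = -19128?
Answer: -281/40519 ≈ -0.0069350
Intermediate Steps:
b = 9191 (b = -7*(-1313) = 9191)
(-8910 + b)/(Q - 21391) = (-8910 + 9191)/(-19128 - 21391) = 281/(-40519) = 281*(-1/40519) = -281/40519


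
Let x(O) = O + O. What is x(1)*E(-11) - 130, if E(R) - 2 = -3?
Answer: -132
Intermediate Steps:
E(R) = -1 (E(R) = 2 - 3 = -1)
x(O) = 2*O
x(1)*E(-11) - 130 = (2*1)*(-1) - 130 = 2*(-1) - 130 = -2 - 130 = -132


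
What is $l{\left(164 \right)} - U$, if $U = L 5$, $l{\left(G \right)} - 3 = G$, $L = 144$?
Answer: $-553$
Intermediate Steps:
$l{\left(G \right)} = 3 + G$
$U = 720$ ($U = 144 \cdot 5 = 720$)
$l{\left(164 \right)} - U = \left(3 + 164\right) - 720 = 167 - 720 = -553$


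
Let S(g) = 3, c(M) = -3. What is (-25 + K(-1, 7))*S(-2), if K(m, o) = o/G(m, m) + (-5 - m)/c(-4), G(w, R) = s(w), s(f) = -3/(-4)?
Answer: -43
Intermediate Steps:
s(f) = 3/4 (s(f) = -3*(-1/4) = 3/4)
G(w, R) = 3/4
K(m, o) = 5/3 + m/3 + 4*o/3 (K(m, o) = o/(3/4) + (-5 - m)/(-3) = o*(4/3) + (-5 - m)*(-1/3) = 4*o/3 + (5/3 + m/3) = 5/3 + m/3 + 4*o/3)
(-25 + K(-1, 7))*S(-2) = (-25 + (5/3 + (1/3)*(-1) + (4/3)*7))*3 = (-25 + (5/3 - 1/3 + 28/3))*3 = (-25 + 32/3)*3 = -43/3*3 = -43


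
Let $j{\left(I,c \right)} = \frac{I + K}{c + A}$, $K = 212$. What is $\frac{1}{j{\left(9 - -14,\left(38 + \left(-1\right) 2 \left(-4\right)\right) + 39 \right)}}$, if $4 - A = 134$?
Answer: $- \frac{9}{47} \approx -0.19149$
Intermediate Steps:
$A = -130$ ($A = 4 - 134 = -130$)
$j{\left(I,c \right)} = \frac{212 + I}{-130 + c}$ ($j{\left(I,c \right)} = \frac{I + 212}{c - 130} = \frac{212 + I}{-130 + c}$)
$\frac{1}{j{\left(9 - -14,\left(38 + \left(-1\right) 2 \left(-4\right)\right) + 39 \right)}} = \frac{1}{\frac{1}{-130 + \left(\left(38 + \left(-1\right) 2 \left(-4\right)\right) + 39\right)} \left(212 + \left(9 - -14\right)\right)} = \frac{1}{\frac{1}{-130 + \left(\left(38 - -8\right) + 39\right)} \left(212 + \left(9 + 14\right)\right)} = \frac{1}{\frac{1}{-130 + \left(\left(38 + 8\right) + 39\right)} \left(212 + 23\right)} = \frac{1}{\frac{1}{-130 + \left(46 + 39\right)} 235} = \frac{1}{\frac{1}{-130 + 85} \cdot 235} = \frac{1}{\frac{1}{-45} \cdot 235} = \frac{1}{\left(- \frac{1}{45}\right) 235} = \frac{1}{- \frac{47}{9}} = - \frac{9}{47}$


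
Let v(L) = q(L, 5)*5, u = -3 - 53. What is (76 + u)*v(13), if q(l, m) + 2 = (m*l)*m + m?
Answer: 32800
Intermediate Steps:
q(l, m) = -2 + m + l*m² (q(l, m) = -2 + ((m*l)*m + m) = -2 + ((l*m)*m + m) = -2 + (l*m² + m) = -2 + (m + l*m²) = -2 + m + l*m²)
u = -56
v(L) = 15 + 125*L (v(L) = (-2 + 5 + L*5²)*5 = (-2 + 5 + L*25)*5 = (-2 + 5 + 25*L)*5 = (3 + 25*L)*5 = 15 + 125*L)
(76 + u)*v(13) = (76 - 56)*(15 + 125*13) = 20*(15 + 1625) = 20*1640 = 32800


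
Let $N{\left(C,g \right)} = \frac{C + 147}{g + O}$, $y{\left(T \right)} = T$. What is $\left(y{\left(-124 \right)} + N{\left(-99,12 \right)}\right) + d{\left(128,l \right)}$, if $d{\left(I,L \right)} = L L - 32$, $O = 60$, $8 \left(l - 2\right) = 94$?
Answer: $\frac{1619}{48} \approx 33.729$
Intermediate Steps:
$l = \frac{55}{4}$ ($l = 2 + \frac{1}{8} \cdot 94 = 2 + \frac{47}{4} = \frac{55}{4} \approx 13.75$)
$d{\left(I,L \right)} = -32 + L^{2}$ ($d{\left(I,L \right)} = L^{2} - 32 = -32 + L^{2}$)
$N{\left(C,g \right)} = \frac{147 + C}{60 + g}$ ($N{\left(C,g \right)} = \frac{C + 147}{g + 60} = \frac{147 + C}{60 + g}$)
$\left(y{\left(-124 \right)} + N{\left(-99,12 \right)}\right) + d{\left(128,l \right)} = \left(-124 + \frac{147 - 99}{60 + 12}\right) - \left(32 - \left(\frac{55}{4}\right)^{2}\right) = \left(-124 + \frac{1}{72} \cdot 48\right) + \left(-32 + \frac{3025}{16}\right) = \left(-124 + \frac{1}{72} \cdot 48\right) + \frac{2513}{16} = \left(-124 + \frac{2}{3}\right) + \frac{2513}{16} = - \frac{370}{3} + \frac{2513}{16} = \frac{1619}{48}$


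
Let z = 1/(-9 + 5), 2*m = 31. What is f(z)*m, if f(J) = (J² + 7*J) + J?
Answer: -961/32 ≈ -30.031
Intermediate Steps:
m = 31/2 (m = (½)*31 = 31/2 ≈ 15.500)
z = -¼ (z = 1/(-4) = -¼ ≈ -0.25000)
f(J) = J² + 8*J
f(z)*m = -(8 - ¼)/4*(31/2) = -¼*31/4*(31/2) = -31/16*31/2 = -961/32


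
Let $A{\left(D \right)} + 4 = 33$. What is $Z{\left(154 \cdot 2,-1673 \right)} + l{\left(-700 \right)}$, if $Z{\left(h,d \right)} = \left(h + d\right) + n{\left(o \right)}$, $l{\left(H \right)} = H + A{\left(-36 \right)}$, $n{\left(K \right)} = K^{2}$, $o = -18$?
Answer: $-1712$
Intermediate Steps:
$A{\left(D \right)} = 29$ ($A{\left(D \right)} = -4 + 33 = 29$)
$l{\left(H \right)} = 29 + H$ ($l{\left(H \right)} = H + 29 = 29 + H$)
$Z{\left(h,d \right)} = 324 + d + h$ ($Z{\left(h,d \right)} = \left(h + d\right) + \left(-18\right)^{2} = \left(d + h\right) + 324 = 324 + d + h$)
$Z{\left(154 \cdot 2,-1673 \right)} + l{\left(-700 \right)} = \left(324 - 1673 + 154 \cdot 2\right) + \left(29 - 700\right) = \left(324 - 1673 + 308\right) - 671 = -1041 - 671 = -1712$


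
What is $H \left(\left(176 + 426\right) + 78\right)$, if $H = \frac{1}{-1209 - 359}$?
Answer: $- \frac{85}{196} \approx -0.43367$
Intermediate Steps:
$H = - \frac{1}{1568}$ ($H = \frac{1}{-1568} = - \frac{1}{1568} \approx -0.00063775$)
$H \left(\left(176 + 426\right) + 78\right) = - \frac{\left(176 + 426\right) + 78}{1568} = - \frac{602 + 78}{1568} = \left(- \frac{1}{1568}\right) 680 = - \frac{85}{196}$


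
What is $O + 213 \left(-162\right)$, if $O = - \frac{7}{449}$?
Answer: $- \frac{15493201}{449} \approx -34506.0$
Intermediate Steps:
$O = - \frac{7}{449}$ ($O = \left(-7\right) \frac{1}{449} = - \frac{7}{449} \approx -0.01559$)
$O + 213 \left(-162\right) = - \frac{7}{449} + 213 \left(-162\right) = - \frac{7}{449} - 34506 = - \frac{15493201}{449}$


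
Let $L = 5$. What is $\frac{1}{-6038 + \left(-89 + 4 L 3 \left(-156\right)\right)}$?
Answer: $- \frac{1}{15487} \approx -6.457 \cdot 10^{-5}$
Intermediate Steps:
$\frac{1}{-6038 + \left(-89 + 4 L 3 \left(-156\right)\right)} = \frac{1}{-6038 + \left(-89 + 4 \cdot 5 \cdot 3 \left(-156\right)\right)} = \frac{1}{-6038 + \left(-89 + 20 \cdot 3 \left(-156\right)\right)} = \frac{1}{-6038 + \left(-89 + 60 \left(-156\right)\right)} = \frac{1}{-6038 - 9449} = \frac{1}{-15487} = - \frac{1}{15487}$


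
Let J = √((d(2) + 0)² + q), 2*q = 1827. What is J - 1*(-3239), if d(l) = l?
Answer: 3239 + √3670/2 ≈ 3269.3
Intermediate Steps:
q = 1827/2 (q = (½)*1827 = 1827/2 ≈ 913.50)
J = √3670/2 (J = √((2 + 0)² + 1827/2) = √(2² + 1827/2) = √(4 + 1827/2) = √(1835/2) = √3670/2 ≈ 30.290)
J - 1*(-3239) = √3670/2 - 1*(-3239) = √3670/2 + 3239 = 3239 + √3670/2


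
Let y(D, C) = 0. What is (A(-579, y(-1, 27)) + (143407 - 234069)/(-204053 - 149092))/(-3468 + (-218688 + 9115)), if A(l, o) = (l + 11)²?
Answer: -8764087934/5787258765 ≈ -1.5144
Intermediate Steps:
A(l, o) = (11 + l)²
(A(-579, y(-1, 27)) + (143407 - 234069)/(-204053 - 149092))/(-3468 + (-218688 + 9115)) = ((11 - 579)² + (143407 - 234069)/(-204053 - 149092))/(-3468 + (-218688 + 9115)) = ((-568)² - 90662/(-353145))/(-3468 - 209573) = (322624 - 90662*(-1/353145))/(-213041) = (322624 + 6974/27165)*(-1/213041) = (8764087934/27165)*(-1/213041) = -8764087934/5787258765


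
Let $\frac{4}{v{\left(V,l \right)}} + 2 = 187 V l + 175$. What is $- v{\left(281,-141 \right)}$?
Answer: $\frac{2}{3704477} \approx 5.3989 \cdot 10^{-7}$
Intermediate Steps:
$v{\left(V,l \right)} = \frac{4}{173 + 187 V l}$ ($v{\left(V,l \right)} = \frac{4}{-2 + \left(187 V l + 175\right)} = \frac{4}{-2 + \left(175 + 187 V l\right)} = \frac{4}{173 + 187 V l}$)
$- v{\left(281,-141 \right)} = - \frac{4}{173 + 187 \cdot 281 \left(-141\right)} = - \frac{4}{173 - 7409127} = - \frac{4}{-7408954} = - \frac{4 \left(-1\right)}{7408954} = \left(-1\right) \left(- \frac{2}{3704477}\right) = \frac{2}{3704477}$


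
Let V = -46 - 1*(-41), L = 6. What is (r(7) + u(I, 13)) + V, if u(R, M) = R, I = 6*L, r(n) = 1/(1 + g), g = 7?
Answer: 249/8 ≈ 31.125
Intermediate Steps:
r(n) = ⅛ (r(n) = 1/(1 + 7) = 1/8 = ⅛)
I = 36 (I = 6*6 = 36)
V = -5 (V = -46 + 41 = -5)
(r(7) + u(I, 13)) + V = (⅛ + 36) - 5 = 289/8 - 5 = 249/8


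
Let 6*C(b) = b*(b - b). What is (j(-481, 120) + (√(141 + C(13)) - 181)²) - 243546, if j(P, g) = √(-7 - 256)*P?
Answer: -243546 + (181 - √141)² - 481*I*√263 ≈ -2.1494e+5 - 7800.5*I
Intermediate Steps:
C(b) = 0 (C(b) = (b*(b - b))/6 = (b*0)/6 = (⅙)*0 = 0)
j(P, g) = I*P*√263 (j(P, g) = √(-263)*P = (I*√263)*P = I*P*√263)
(j(-481, 120) + (√(141 + C(13)) - 181)²) - 243546 = (I*(-481)*√263 + (√(141 + 0) - 181)²) - 243546 = (-481*I*√263 + (√141 - 181)²) - 243546 = (-481*I*√263 + (-181 + √141)²) - 243546 = ((-181 + √141)² - 481*I*√263) - 243546 = -243546 + (-181 + √141)² - 481*I*√263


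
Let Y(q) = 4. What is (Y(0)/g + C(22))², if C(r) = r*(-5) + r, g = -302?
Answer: 176624100/22801 ≈ 7746.3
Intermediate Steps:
C(r) = -4*r (C(r) = -5*r + r = -4*r)
(Y(0)/g + C(22))² = (4/(-302) - 4*22)² = (4*(-1/302) - 88)² = (-2/151 - 88)² = (-13290/151)² = 176624100/22801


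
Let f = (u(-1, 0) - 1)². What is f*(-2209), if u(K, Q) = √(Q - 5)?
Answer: 8836 + 4418*I*√5 ≈ 8836.0 + 9879.0*I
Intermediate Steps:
u(K, Q) = √(-5 + Q)
f = (-1 + I*√5)² (f = (√(-5 + 0) - 1)² = (√(-5) - 1)² = (I*√5 - 1)² = (-1 + I*√5)² ≈ -4.0 - 4.4721*I)
f*(-2209) = (1 - I*√5)²*(-2209) = -2209*(1 - I*√5)²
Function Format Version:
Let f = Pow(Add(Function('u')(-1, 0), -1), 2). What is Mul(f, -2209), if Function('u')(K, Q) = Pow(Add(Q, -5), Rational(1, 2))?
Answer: Add(8836, Mul(4418, I, Pow(5, Rational(1, 2)))) ≈ Add(8836.0, Mul(9879.0, I))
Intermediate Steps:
Function('u')(K, Q) = Pow(Add(-5, Q), Rational(1, 2))
f = Pow(Add(-1, Mul(I, Pow(5, Rational(1, 2)))), 2) (f = Pow(Add(Pow(Add(-5, 0), Rational(1, 2)), -1), 2) = Pow(Add(Pow(-5, Rational(1, 2)), -1), 2) = Pow(Add(Mul(I, Pow(5, Rational(1, 2))), -1), 2) = Pow(Add(-1, Mul(I, Pow(5, Rational(1, 2)))), 2) ≈ Add(-4.0000, Mul(-4.4721, I)))
Mul(f, -2209) = Mul(Pow(Add(1, Mul(-1, I, Pow(5, Rational(1, 2)))), 2), -2209) = Mul(-2209, Pow(Add(1, Mul(-1, I, Pow(5, Rational(1, 2)))), 2))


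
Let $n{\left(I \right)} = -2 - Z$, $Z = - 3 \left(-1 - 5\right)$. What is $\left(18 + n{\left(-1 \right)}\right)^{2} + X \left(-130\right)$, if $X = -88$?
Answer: $11444$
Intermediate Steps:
$Z = 18$ ($Z = \left(-3\right) \left(-6\right) = 18$)
$n{\left(I \right)} = -20$ ($n{\left(I \right)} = -2 - 18 = -20$)
$\left(18 + n{\left(-1 \right)}\right)^{2} + X \left(-130\right) = \left(18 - 20\right)^{2} - -11440 = \left(-2\right)^{2} + 11440 = 4 + 11440 = 11444$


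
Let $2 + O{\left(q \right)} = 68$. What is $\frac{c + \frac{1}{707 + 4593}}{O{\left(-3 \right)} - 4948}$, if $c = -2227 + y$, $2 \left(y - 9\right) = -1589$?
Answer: $\frac{15966249}{25874600} \approx 0.61706$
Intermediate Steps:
$y = - \frac{1571}{2}$ ($y = 9 + \frac{1}{2} \left(-1589\right) = 9 - \frac{1589}{2} = - \frac{1571}{2} \approx -785.5$)
$O{\left(q \right)} = 66$ ($O{\left(q \right)} = -2 + 68 = 66$)
$c = - \frac{6025}{2}$ ($c = -2227 - \frac{1571}{2} = - \frac{6025}{2} \approx -3012.5$)
$\frac{c + \frac{1}{707 + 4593}}{O{\left(-3 \right)} - 4948} = \frac{- \frac{6025}{2} + \frac{1}{707 + 4593}}{66 - 4948} = \frac{- \frac{6025}{2} + \frac{1}{5300}}{-4882} = \left(- \frac{6025}{2} + \frac{1}{5300}\right) \left(- \frac{1}{4882}\right) = \left(- \frac{15966249}{5300}\right) \left(- \frac{1}{4882}\right) = \frac{15966249}{25874600}$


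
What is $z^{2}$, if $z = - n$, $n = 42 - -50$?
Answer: $8464$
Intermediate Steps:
$n = 92$ ($n = 42 + 50 = 92$)
$z = -92$ ($z = \left(-1\right) 92 = -92$)
$z^{2} = \left(-92\right)^{2} = 8464$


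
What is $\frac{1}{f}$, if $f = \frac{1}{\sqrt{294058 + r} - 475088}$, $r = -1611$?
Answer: $-475088 + \sqrt{292447} \approx -4.7455 \cdot 10^{5}$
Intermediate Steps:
$f = \frac{1}{-475088 + \sqrt{292447}}$ ($f = \frac{1}{\sqrt{294058 - 1611} - 475088} = \frac{1}{\sqrt{292447} - 475088} = \frac{1}{-475088 + \sqrt{292447}} \approx -2.1073 \cdot 10^{-6}$)
$\frac{1}{f} = \frac{1}{- \frac{475088}{225708315297} - \frac{\sqrt{292447}}{225708315297}}$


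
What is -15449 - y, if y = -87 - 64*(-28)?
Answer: -17154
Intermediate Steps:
y = 1705 (y = -87 + 1792 = 1705)
-15449 - y = -15449 - 1*1705 = -15449 - 1705 = -17154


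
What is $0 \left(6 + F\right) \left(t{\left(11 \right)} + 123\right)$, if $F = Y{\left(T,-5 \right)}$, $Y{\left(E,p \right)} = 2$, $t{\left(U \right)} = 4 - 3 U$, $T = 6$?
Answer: $0$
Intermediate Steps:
$F = 2$
$0 \left(6 + F\right) \left(t{\left(11 \right)} + 123\right) = 0 \left(6 + 2\right) \left(\left(4 - 33\right) + 123\right) = 0 \cdot 8 \left(\left(4 - 33\right) + 123\right) = 0 \left(-29 + 123\right) = 0 \cdot 94 = 0$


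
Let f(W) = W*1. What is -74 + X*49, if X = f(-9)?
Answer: -515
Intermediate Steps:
f(W) = W
X = -9
-74 + X*49 = -74 - 9*49 = -74 - 441 = -515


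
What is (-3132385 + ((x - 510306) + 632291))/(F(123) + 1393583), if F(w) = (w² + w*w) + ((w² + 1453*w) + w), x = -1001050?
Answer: -2005725/808906 ≈ -2.4796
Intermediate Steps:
F(w) = 3*w² + 1454*w (F(w) = (w² + w²) + (w² + 1454*w) = 2*w² + (w² + 1454*w) = 3*w² + 1454*w)
(-3132385 + ((x - 510306) + 632291))/(F(123) + 1393583) = (-3132385 + ((-1001050 - 510306) + 632291))/(123*(1454 + 3*123) + 1393583) = (-3132385 + (-1511356 + 632291))/(123*(1454 + 369) + 1393583) = (-3132385 - 879065)/(123*1823 + 1393583) = -4011450/(224229 + 1393583) = -4011450/1617812 = -4011450*1/1617812 = -2005725/808906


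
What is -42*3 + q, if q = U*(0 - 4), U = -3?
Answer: -114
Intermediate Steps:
q = 12 (q = -3*(0 - 4) = -3*(-4) = 12)
-42*3 + q = -42*3 + 12 = -6*21 + 12 = -126 + 12 = -114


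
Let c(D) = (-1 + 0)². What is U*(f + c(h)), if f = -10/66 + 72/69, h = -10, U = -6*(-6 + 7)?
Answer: -2872/253 ≈ -11.352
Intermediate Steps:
U = -6 (U = -6*1 = -6)
c(D) = 1 (c(D) = (-1)² = 1)
f = 677/759 (f = -10*1/66 + 72*(1/69) = -5/33 + 24/23 = 677/759 ≈ 0.89196)
U*(f + c(h)) = -6*(677/759 + 1) = -6*1436/759 = -2872/253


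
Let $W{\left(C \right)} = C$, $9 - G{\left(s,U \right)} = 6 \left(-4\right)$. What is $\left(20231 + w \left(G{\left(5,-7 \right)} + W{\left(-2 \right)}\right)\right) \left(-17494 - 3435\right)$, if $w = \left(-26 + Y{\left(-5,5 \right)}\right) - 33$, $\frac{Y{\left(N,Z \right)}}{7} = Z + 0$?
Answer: $-407843423$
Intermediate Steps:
$G{\left(s,U \right)} = 33$ ($G{\left(s,U \right)} = 9 - 6 \left(-4\right) = 9 - -24 = 9 + 24 = 33$)
$Y{\left(N,Z \right)} = 7 Z$ ($Y{\left(N,Z \right)} = 7 \left(Z + 0\right) = 7 Z$)
$w = -24$ ($w = \left(-26 + 7 \cdot 5\right) - 33 = \left(-26 + 35\right) - 33 = 9 - 33 = -24$)
$\left(20231 + w \left(G{\left(5,-7 \right)} + W{\left(-2 \right)}\right)\right) \left(-17494 - 3435\right) = \left(20231 - 24 \left(33 - 2\right)\right) \left(-17494 - 3435\right) = \left(20231 - 744\right) \left(-20929\right) = 19487 \left(-20929\right) = -407843423$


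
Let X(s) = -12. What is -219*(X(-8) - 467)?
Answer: 104901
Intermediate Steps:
-219*(X(-8) - 467) = -219*(-12 - 467) = -219*(-479) = 104901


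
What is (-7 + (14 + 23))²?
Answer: 900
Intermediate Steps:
(-7 + (14 + 23))² = (-7 + 37)² = 30² = 900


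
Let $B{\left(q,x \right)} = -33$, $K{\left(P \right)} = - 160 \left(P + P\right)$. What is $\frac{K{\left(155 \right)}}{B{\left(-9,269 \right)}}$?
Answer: $\frac{49600}{33} \approx 1503.0$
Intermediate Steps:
$K{\left(P \right)} = - 320 P$ ($K{\left(P \right)} = - 160 \cdot 2 P = - 320 P$)
$\frac{K{\left(155 \right)}}{B{\left(-9,269 \right)}} = \frac{\left(-320\right) 155}{-33} = \left(-49600\right) \left(- \frac{1}{33}\right) = \frac{49600}{33}$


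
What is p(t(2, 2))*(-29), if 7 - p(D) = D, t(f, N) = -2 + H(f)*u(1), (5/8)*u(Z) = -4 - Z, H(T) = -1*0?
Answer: -261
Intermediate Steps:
H(T) = 0
u(Z) = -32/5 - 8*Z/5 (u(Z) = 8*(-4 - Z)/5 = -32/5 - 8*Z/5)
t(f, N) = -2 (t(f, N) = -2 + 0*(-32/5 - 8/5*1) = -2 + 0*(-32/5 - 8/5) = -2 + 0*(-8) = -2 + 0 = -2)
p(D) = 7 - D
p(t(2, 2))*(-29) = (7 - 1*(-2))*(-29) = (7 + 2)*(-29) = 9*(-29) = -261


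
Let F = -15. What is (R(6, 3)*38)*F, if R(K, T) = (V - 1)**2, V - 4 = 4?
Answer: -27930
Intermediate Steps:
V = 8 (V = 4 + 4 = 8)
R(K, T) = 49 (R(K, T) = (8 - 1)**2 = 7**2 = 49)
(R(6, 3)*38)*F = (49*38)*(-15) = 1862*(-15) = -27930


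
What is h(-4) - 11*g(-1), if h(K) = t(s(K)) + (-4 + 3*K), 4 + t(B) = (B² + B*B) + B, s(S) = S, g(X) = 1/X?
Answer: 19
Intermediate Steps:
t(B) = -4 + B + 2*B² (t(B) = -4 + ((B² + B*B) + B) = -4 + ((B² + B²) + B) = -4 + (2*B² + B) = -4 + (B + 2*B²) = -4 + B + 2*B²)
h(K) = -8 + 2*K² + 4*K (h(K) = (-4 + K + 2*K²) + (-4 + 3*K) = -8 + 2*K² + 4*K)
h(-4) - 11*g(-1) = (-8 + 2*(-4)² + 4*(-4)) - 11/(-1) = (-8 + 2*16 - 16) - 11*(-1) = (-8 + 32 - 16) + 11 = 8 + 11 = 19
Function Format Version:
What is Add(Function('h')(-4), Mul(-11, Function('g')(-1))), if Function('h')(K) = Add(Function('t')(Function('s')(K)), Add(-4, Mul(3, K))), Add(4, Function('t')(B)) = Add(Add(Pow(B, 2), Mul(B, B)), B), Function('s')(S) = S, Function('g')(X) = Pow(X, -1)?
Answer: 19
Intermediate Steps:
Function('t')(B) = Add(-4, B, Mul(2, Pow(B, 2))) (Function('t')(B) = Add(-4, Add(Add(Pow(B, 2), Mul(B, B)), B)) = Add(-4, Add(Add(Pow(B, 2), Pow(B, 2)), B)) = Add(-4, Add(Mul(2, Pow(B, 2)), B)) = Add(-4, Add(B, Mul(2, Pow(B, 2)))) = Add(-4, B, Mul(2, Pow(B, 2))))
Function('h')(K) = Add(-8, Mul(2, Pow(K, 2)), Mul(4, K)) (Function('h')(K) = Add(Add(-4, K, Mul(2, Pow(K, 2))), Add(-4, Mul(3, K))) = Add(-8, Mul(2, Pow(K, 2)), Mul(4, K)))
Add(Function('h')(-4), Mul(-11, Function('g')(-1))) = Add(Add(-8, Mul(2, Pow(-4, 2)), Mul(4, -4)), Mul(-11, Pow(-1, -1))) = Add(Add(-8, Mul(2, 16), -16), Mul(-11, -1)) = Add(Add(-8, 32, -16), 11) = Add(8, 11) = 19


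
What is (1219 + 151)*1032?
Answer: 1413840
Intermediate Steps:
(1219 + 151)*1032 = 1370*1032 = 1413840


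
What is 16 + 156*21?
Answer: 3292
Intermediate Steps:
16 + 156*21 = 16 + 3276 = 3292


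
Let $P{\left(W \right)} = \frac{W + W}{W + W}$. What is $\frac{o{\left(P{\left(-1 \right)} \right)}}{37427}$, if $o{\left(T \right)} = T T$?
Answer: $\frac{1}{37427} \approx 2.6719 \cdot 10^{-5}$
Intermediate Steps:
$P{\left(W \right)} = 1$ ($P{\left(W \right)} = \frac{2 W}{2 W} = 2 W \frac{1}{2 W} = 1$)
$o{\left(T \right)} = T^{2}$
$\frac{o{\left(P{\left(-1 \right)} \right)}}{37427} = \frac{1^{2}}{37427} = 1 \cdot \frac{1}{37427} = \frac{1}{37427}$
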